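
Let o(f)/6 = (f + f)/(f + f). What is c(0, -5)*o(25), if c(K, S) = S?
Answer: -30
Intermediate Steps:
o(f) = 6 (o(f) = 6*((f + f)/(f + f)) = 6*((2*f)/((2*f))) = 6*((2*f)*(1/(2*f))) = 6*1 = 6)
c(0, -5)*o(25) = -5*6 = -30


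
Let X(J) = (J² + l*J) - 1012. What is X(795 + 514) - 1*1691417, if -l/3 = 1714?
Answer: -6709826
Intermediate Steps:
l = -5142 (l = -3*1714 = -5142)
X(J) = -1012 + J² - 5142*J (X(J) = (J² - 5142*J) - 1012 = -1012 + J² - 5142*J)
X(795 + 514) - 1*1691417 = (-1012 + (795 + 514)² - 5142*(795 + 514)) - 1*1691417 = (-1012 + 1309² - 5142*1309) - 1691417 = (-1012 + 1713481 - 6730878) - 1691417 = -5018409 - 1691417 = -6709826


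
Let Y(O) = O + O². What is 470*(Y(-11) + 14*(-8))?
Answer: -940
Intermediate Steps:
470*(Y(-11) + 14*(-8)) = 470*(-11*(1 - 11) + 14*(-8)) = 470*(-11*(-10) - 112) = 470*(110 - 112) = 470*(-2) = -940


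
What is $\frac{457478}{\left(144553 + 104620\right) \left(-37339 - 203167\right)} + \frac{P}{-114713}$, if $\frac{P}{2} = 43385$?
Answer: $- \frac{9059181993251}{11976437204231} \approx -0.75642$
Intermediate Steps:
$P = 86770$ ($P = 2 \cdot 43385 = 86770$)
$\frac{457478}{\left(144553 + 104620\right) \left(-37339 - 203167\right)} + \frac{P}{-114713} = \frac{457478}{\left(144553 + 104620\right) \left(-37339 - 203167\right)} + \frac{86770}{-114713} = \frac{457478}{249173 \left(-240506\right)} + 86770 \left(- \frac{1}{114713}\right) = \frac{457478}{-59927601538} - \frac{86770}{114713} = 457478 \left(- \frac{1}{59927601538}\right) - \frac{86770}{114713} = - \frac{797}{104403487} - \frac{86770}{114713} = - \frac{9059181993251}{11976437204231}$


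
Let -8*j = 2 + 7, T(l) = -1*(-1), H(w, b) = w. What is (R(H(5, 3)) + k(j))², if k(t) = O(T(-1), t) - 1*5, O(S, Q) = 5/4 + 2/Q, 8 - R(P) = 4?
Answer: 3025/1296 ≈ 2.3341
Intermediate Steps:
T(l) = 1
R(P) = 4 (R(P) = 8 - 1*4 = 8 - 4 = 4)
O(S, Q) = 5/4 + 2/Q (O(S, Q) = 5*(¼) + 2/Q = 5/4 + 2/Q)
j = -9/8 (j = -(2 + 7)/8 = -⅛*9 = -9/8 ≈ -1.1250)
k(t) = -15/4 + 2/t (k(t) = (5/4 + 2/t) - 1*5 = (5/4 + 2/t) - 5 = -15/4 + 2/t)
(R(H(5, 3)) + k(j))² = (4 + (-15/4 + 2/(-9/8)))² = (4 + (-15/4 + 2*(-8/9)))² = (4 + (-15/4 - 16/9))² = (4 - 199/36)² = (-55/36)² = 3025/1296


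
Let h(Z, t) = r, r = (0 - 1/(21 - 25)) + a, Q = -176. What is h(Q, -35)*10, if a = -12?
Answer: -235/2 ≈ -117.50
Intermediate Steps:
r = -47/4 (r = (0 - 1/(21 - 25)) - 12 = (0 - 1/(-4)) - 12 = (0 - 1*(-1/4)) - 12 = (0 + 1/4) - 12 = 1/4 - 12 = -47/4 ≈ -11.750)
h(Z, t) = -47/4
h(Q, -35)*10 = -47/4*10 = -235/2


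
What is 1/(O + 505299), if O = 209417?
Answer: 1/714716 ≈ 1.3992e-6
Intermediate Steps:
1/(O + 505299) = 1/(209417 + 505299) = 1/714716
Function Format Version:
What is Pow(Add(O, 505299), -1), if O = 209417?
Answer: Rational(1, 714716) ≈ 1.3992e-6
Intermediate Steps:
Pow(Add(O, 505299), -1) = Pow(Add(209417, 505299), -1) = Pow(714716, -1) = Rational(1, 714716)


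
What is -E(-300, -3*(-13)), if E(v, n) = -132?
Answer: 132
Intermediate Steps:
-E(-300, -3*(-13)) = -1*(-132) = 132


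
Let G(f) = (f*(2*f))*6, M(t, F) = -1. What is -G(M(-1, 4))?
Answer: -12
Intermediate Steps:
G(f) = 12*f² (G(f) = (2*f²)*6 = 12*f²)
-G(M(-1, 4)) = -12*(-1)² = -12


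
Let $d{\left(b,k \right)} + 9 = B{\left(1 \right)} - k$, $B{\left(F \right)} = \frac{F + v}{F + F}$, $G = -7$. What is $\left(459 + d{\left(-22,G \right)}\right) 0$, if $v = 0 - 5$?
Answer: $0$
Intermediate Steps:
$v = -5$
$B{\left(F \right)} = \frac{-5 + F}{2 F}$ ($B{\left(F \right)} = \frac{F - 5}{F + F} = \frac{-5 + F}{2 F}$)
$d{\left(b,k \right)} = -11 - k$ ($d{\left(b,k \right)} = -9 - \left(k - \frac{-5 + 1}{2 \cdot 1}\right) = -9 - \left(2 + k\right) = -11 - k$)
$\left(459 + d{\left(-22,G \right)}\right) 0 = \left(459 - 4\right) 0 = 455 \cdot 0 = 0$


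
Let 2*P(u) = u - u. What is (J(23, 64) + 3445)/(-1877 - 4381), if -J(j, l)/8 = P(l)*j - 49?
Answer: -1279/2086 ≈ -0.61314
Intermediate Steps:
P(u) = 0 (P(u) = (u - u)/2 = (½)*0 = 0)
J(j, l) = 392 (J(j, l) = -8*(0*j - 49) = -8*(0 - 49) = -8*(-49) = 392)
(J(23, 64) + 3445)/(-1877 - 4381) = (392 + 3445)/(-1877 - 4381) = 3837/(-6258) = 3837*(-1/6258) = -1279/2086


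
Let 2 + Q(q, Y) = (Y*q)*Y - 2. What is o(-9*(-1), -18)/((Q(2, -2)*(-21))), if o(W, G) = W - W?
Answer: 0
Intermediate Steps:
Q(q, Y) = -4 + q*Y**2 (Q(q, Y) = -2 + ((Y*q)*Y - 2) = -2 + (q*Y**2 - 2) = -2 + (-2 + q*Y**2) = -4 + q*Y**2)
o(W, G) = 0
o(-9*(-1), -18)/((Q(2, -2)*(-21))) = 0/(((-4 + 2*(-2)**2)*(-21))) = 0/(((-4 + 2*4)*(-21))) = 0/(((-4 + 8)*(-21))) = 0/((4*(-21))) = 0/(-84) = 0*(-1/84) = 0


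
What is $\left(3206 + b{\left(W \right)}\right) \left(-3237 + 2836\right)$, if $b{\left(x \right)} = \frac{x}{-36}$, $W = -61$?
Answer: $- \frac{46306277}{36} \approx -1.2863 \cdot 10^{6}$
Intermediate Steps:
$b{\left(x \right)} = - \frac{x}{36}$ ($b{\left(x \right)} = x \left(- \frac{1}{36}\right) = - \frac{x}{36}$)
$\left(3206 + b{\left(W \right)}\right) \left(-3237 + 2836\right) = \left(3206 - - \frac{61}{36}\right) \left(-3237 + 2836\right) = \left(3206 + \frac{61}{36}\right) \left(-401\right) = \frac{115477}{36} \left(-401\right) = - \frac{46306277}{36}$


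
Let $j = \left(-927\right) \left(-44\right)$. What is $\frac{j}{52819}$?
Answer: $\frac{40788}{52819} \approx 0.77222$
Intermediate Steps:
$j = 40788$
$\frac{j}{52819} = \frac{40788}{52819}$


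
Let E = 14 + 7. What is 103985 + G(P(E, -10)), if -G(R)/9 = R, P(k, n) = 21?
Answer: 103796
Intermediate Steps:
E = 21
G(R) = -9*R
103985 + G(P(E, -10)) = 103985 - 9*21 = 103985 - 189 = 103796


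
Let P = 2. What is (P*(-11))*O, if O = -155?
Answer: 3410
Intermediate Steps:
(P*(-11))*O = (2*(-11))*(-155) = -22*(-155) = 3410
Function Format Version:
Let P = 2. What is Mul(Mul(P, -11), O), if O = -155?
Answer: 3410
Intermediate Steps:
Mul(Mul(P, -11), O) = Mul(Mul(2, -11), -155) = Mul(-22, -155) = 3410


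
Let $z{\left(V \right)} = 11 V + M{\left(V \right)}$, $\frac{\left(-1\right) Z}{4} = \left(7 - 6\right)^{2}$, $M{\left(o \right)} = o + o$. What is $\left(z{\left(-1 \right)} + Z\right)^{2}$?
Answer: $289$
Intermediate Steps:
$M{\left(o \right)} = 2 o$
$Z = -4$ ($Z = - 4 \left(7 - 6\right)^{2} = - 4 \cdot 1^{2} = \left(-4\right) 1 = -4$)
$z{\left(V \right)} = 13 V$ ($z{\left(V \right)} = 11 V + 2 V = 13 V$)
$\left(z{\left(-1 \right)} + Z\right)^{2} = \left(13 \left(-1\right) - 4\right)^{2} = \left(-13 - 4\right)^{2} = \left(-17\right)^{2} = 289$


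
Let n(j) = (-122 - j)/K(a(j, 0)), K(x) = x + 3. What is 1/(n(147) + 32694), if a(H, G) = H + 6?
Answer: 156/5099995 ≈ 3.0588e-5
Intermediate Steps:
a(H, G) = 6 + H
K(x) = 3 + x
n(j) = (-122 - j)/(9 + j) (n(j) = (-122 - j)/(3 + (6 + j)) = (-122 - j)/(9 + j))
1/(n(147) + 32694) = 1/((-122 - 1*147)/(9 + 147) + 32694) = 1/((-122 - 147)/156 + 32694) = 1/((1/156)*(-269) + 32694) = 1/(-269/156 + 32694) = 1/(5099995/156) = 156/5099995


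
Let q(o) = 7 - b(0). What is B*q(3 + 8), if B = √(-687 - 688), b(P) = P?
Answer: 35*I*√55 ≈ 259.57*I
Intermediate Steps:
q(o) = 7 (q(o) = 7 - 1*0 = 7 + 0 = 7)
B = 5*I*√55 (B = √(-1375) = 5*I*√55 ≈ 37.081*I)
B*q(3 + 8) = (5*I*√55)*7 = 35*I*√55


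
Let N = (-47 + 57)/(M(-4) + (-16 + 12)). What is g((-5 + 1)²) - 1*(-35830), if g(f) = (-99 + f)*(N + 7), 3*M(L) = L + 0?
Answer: 283237/8 ≈ 35405.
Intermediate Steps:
M(L) = L/3 (M(L) = (L + 0)/3 = L/3)
N = -15/8 (N = (-47 + 57)/((⅓)*(-4) + (-16 + 12)) = 10/(-4/3 - 4) = 10/(-16/3) = 10*(-3/16) = -15/8 ≈ -1.8750)
g(f) = -4059/8 + 41*f/8 (g(f) = (-99 + f)*(-15/8 + 7) = (-99 + f)*(41/8) = -4059/8 + 41*f/8)
g((-5 + 1)²) - 1*(-35830) = (-4059/8 + 41*(-5 + 1)²/8) - 1*(-35830) = (-4059/8 + (41/8)*(-4)²) + 35830 = (-4059/8 + (41/8)*16) + 35830 = (-4059/8 + 82) + 35830 = -3403/8 + 35830 = 283237/8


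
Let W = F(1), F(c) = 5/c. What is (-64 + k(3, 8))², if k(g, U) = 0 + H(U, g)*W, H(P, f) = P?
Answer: 576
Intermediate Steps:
W = 5 (W = 5/1 = 5*1 = 5)
k(g, U) = 5*U (k(g, U) = 0 + U*5 = 0 + 5*U = 5*U)
(-64 + k(3, 8))² = (-64 + 5*8)² = (-64 + 40)² = (-24)² = 576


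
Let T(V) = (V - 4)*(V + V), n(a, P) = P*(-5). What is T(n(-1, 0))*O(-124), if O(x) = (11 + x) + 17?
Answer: 0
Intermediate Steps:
n(a, P) = -5*P
T(V) = 2*V*(-4 + V) (T(V) = (-4 + V)*(2*V) = 2*V*(-4 + V))
O(x) = 28 + x
T(n(-1, 0))*O(-124) = (2*(-5*0)*(-4 - 5*0))*(28 - 124) = (2*0*(-4 + 0))*(-96) = (2*0*(-4))*(-96) = 0*(-96) = 0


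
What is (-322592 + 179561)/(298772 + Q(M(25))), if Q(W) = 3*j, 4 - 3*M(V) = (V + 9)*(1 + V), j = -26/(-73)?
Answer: -10441263/21810434 ≈ -0.47873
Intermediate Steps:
j = 26/73 (j = -26*(-1/73) = 26/73 ≈ 0.35616)
M(V) = 4/3 - (1 + V)*(9 + V)/3 (M(V) = 4/3 - (V + 9)*(1 + V)/3 = 4/3 - (9 + V)*(1 + V)/3 = 4/3 - (1 + V)*(9 + V)/3)
Q(W) = 78/73 (Q(W) = 3*(26/73) = 78/73)
(-322592 + 179561)/(298772 + Q(M(25))) = (-322592 + 179561)/(298772 + 78/73) = -143031/21810434/73 = -143031*73/21810434 = -10441263/21810434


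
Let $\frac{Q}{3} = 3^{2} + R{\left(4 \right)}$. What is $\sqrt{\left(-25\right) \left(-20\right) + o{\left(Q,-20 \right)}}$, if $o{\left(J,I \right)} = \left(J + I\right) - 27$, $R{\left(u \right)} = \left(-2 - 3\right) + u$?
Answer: $3 \sqrt{53} \approx 21.84$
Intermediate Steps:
$R{\left(u \right)} = -5 + u$
$Q = 24$ ($Q = 3 \left(3^{2} + \left(-5 + 4\right)\right) = 3 \left(9 - 1\right) = 3 \cdot 8 = 24$)
$o{\left(J,I \right)} = -27 + I + J$ ($o{\left(J,I \right)} = \left(I + J\right) - 27 = -27 + I + J$)
$\sqrt{\left(-25\right) \left(-20\right) + o{\left(Q,-20 \right)}} = \sqrt{\left(-25\right) \left(-20\right) - 23} = \sqrt{500 - 23} = \sqrt{477} = 3 \sqrt{53}$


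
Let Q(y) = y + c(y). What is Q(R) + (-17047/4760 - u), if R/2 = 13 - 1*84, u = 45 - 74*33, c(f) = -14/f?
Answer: 760922783/337960 ≈ 2251.5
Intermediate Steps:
u = -2397 (u = 45 - 2442 = -2397)
R = -142 (R = 2*(13 - 1*84) = 2*(13 - 84) = 2*(-71) = -142)
Q(y) = y - 14/y
Q(R) + (-17047/4760 - u) = (-142 - 14/(-142)) + (-17047/4760 - 1*(-2397)) = (-142 - 14*(-1/142)) + (-17047*1/4760 + 2397) = (-142 + 7/71) + (-17047/4760 + 2397) = -10075/71 + 11392673/4760 = 760922783/337960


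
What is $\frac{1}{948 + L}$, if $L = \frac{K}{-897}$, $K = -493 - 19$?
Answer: $\frac{897}{850868} \approx 0.0010542$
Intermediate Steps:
$K = -512$ ($K = -493 - 19 = -512$)
$L = \frac{512}{897}$ ($L = - \frac{512}{-897} = \left(-512\right) \left(- \frac{1}{897}\right) = \frac{512}{897} \approx 0.57079$)
$\frac{1}{948 + L} = \frac{1}{948 + \frac{512}{897}} = \frac{1}{\frac{850868}{897}} = \frac{897}{850868}$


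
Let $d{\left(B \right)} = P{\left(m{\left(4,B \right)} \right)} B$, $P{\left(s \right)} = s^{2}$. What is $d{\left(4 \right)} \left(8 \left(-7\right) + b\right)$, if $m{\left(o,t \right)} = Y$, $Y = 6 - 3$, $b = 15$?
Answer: $-1476$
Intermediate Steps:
$Y = 3$ ($Y = 6 - 3 = 3$)
$m{\left(o,t \right)} = 3$
$d{\left(B \right)} = 9 B$ ($d{\left(B \right)} = 3^{2} B = 9 B$)
$d{\left(4 \right)} \left(8 \left(-7\right) + b\right) = 9 \cdot 4 \left(8 \left(-7\right) + 15\right) = 36 \left(-56 + 15\right) = 36 \left(-41\right) = -1476$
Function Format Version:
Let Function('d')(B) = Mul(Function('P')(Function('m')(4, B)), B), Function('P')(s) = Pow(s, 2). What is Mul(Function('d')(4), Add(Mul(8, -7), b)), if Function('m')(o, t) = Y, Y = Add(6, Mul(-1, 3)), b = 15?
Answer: -1476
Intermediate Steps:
Y = 3 (Y = Add(6, -3) = 3)
Function('m')(o, t) = 3
Function('d')(B) = Mul(9, B) (Function('d')(B) = Mul(Pow(3, 2), B) = Mul(9, B))
Mul(Function('d')(4), Add(Mul(8, -7), b)) = Mul(Mul(9, 4), Add(Mul(8, -7), 15)) = Mul(36, Add(-56, 15)) = Mul(36, -41) = -1476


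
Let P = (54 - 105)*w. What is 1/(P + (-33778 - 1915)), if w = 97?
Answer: -1/40640 ≈ -2.4606e-5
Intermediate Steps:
P = -4947 (P = (54 - 105)*97 = -51*97 = -4947)
1/(P + (-33778 - 1915)) = 1/(-4947 + (-33778 - 1915)) = 1/(-4947 - 35693) = 1/(-40640) = -1/40640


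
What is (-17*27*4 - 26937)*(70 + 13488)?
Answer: -390104334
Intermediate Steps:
(-17*27*4 - 26937)*(70 + 13488) = (-459*4 - 26937)*13558 = (-1836 - 26937)*13558 = -28773*13558 = -390104334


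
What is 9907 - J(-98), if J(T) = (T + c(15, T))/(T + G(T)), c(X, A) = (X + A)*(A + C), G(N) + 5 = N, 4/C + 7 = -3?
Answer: 9996881/1005 ≈ 9947.1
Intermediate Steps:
C = -2/5 (C = 4/(-7 - 3) = 4/(-10) = 4*(-1/10) = -2/5 ≈ -0.40000)
G(N) = -5 + N
c(X, A) = (-2/5 + A)*(A + X) (c(X, A) = (X + A)*(A - 2/5) = (A + X)*(-2/5 + A) = (-2/5 + A)*(A + X))
J(T) = (-6 + T**2 + 78*T/5)/(-5 + 2*T) (J(T) = (T + (T**2 - 2*T/5 - 2/5*15 + T*15))/(T + (-5 + T)) = (T + (T**2 - 2*T/5 - 6 + 15*T))/(-5 + 2*T) = (T + (-6 + T**2 + 73*T/5))/(-5 + 2*T) = (-6 + T**2 + 78*T/5)/(-5 + 2*T))
9907 - J(-98) = 9907 - (-30 + 5*(-98)**2 + 78*(-98))/(5*(-5 + 2*(-98))) = 9907 - (-30 + 5*9604 - 7644)/(5*(-5 - 196)) = 9907 - (-30 + 48020 - 7644)/(5*(-201)) = 9907 - (-1)*40346/(5*201) = 9907 - 1*(-40346/1005) = 9907 + 40346/1005 = 9996881/1005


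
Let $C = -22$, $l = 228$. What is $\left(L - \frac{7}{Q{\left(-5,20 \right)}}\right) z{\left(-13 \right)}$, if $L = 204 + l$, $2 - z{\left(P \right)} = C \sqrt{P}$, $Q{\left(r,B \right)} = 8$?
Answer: $\frac{3449}{4} + \frac{37939 i \sqrt{13}}{4} \approx 862.25 + 34198.0 i$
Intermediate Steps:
$z{\left(P \right)} = 2 + 22 \sqrt{P}$ ($z{\left(P \right)} = 2 - - 22 \sqrt{P} = 2 + 22 \sqrt{P}$)
$L = 432$ ($L = 204 + 228 = 432$)
$\left(L - \frac{7}{Q{\left(-5,20 \right)}}\right) z{\left(-13 \right)} = \left(432 - \frac{7}{8}\right) \left(2 + 22 \sqrt{-13}\right) = \left(432 - \frac{7}{8}\right) \left(2 + 22 i \sqrt{13}\right) = \frac{3449 \left(2 + 22 i \sqrt{13}\right)}{8} = \frac{3449}{4} + \frac{37939 i \sqrt{13}}{4}$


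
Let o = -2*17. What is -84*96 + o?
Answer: -8098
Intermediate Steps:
o = -34
-84*96 + o = -84*96 - 34 = -8064 - 34 = -8098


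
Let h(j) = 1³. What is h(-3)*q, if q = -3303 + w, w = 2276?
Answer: -1027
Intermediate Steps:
h(j) = 1
q = -1027 (q = -3303 + 2276 = -1027)
h(-3)*q = 1*(-1027) = -1027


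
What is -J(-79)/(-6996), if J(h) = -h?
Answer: 79/6996 ≈ 0.011292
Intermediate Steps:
-J(-79)/(-6996) = -(-1*(-79))/(-6996) = -79*(-1)/6996 = -1*(-79/6996) = 79/6996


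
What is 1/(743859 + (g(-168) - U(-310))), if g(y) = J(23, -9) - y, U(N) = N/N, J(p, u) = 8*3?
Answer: 1/744050 ≈ 1.3440e-6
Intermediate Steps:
J(p, u) = 24
U(N) = 1
g(y) = 24 - y
1/(743859 + (g(-168) - U(-310))) = 1/(743859 + ((24 - 1*(-168)) - 1*1)) = 1/(743859 + ((24 + 168) - 1)) = 1/(743859 + (192 - 1)) = 1/(743859 + 191) = 1/744050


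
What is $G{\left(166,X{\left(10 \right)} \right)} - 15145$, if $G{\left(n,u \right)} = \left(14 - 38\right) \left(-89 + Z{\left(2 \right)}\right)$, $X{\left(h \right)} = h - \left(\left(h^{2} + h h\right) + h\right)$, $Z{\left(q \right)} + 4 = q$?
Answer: $-12961$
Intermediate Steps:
$Z{\left(q \right)} = -4 + q$
$X{\left(h \right)} = - 2 h^{2}$ ($X{\left(h \right)} = h - \left(\left(h^{2} + h^{2}\right) + h\right) = h - \left(2 h^{2} + h\right) = h - \left(h + 2 h^{2}\right) = - 2 h^{2}$)
$G{\left(n,u \right)} = 2184$ ($G{\left(n,u \right)} = \left(14 - 38\right) \left(-89 + \left(-4 + 2\right)\right) = - 24 \left(-89 - 2\right) = \left(-24\right) \left(-91\right) = 2184$)
$G{\left(166,X{\left(10 \right)} \right)} - 15145 = 2184 - 15145 = -12961$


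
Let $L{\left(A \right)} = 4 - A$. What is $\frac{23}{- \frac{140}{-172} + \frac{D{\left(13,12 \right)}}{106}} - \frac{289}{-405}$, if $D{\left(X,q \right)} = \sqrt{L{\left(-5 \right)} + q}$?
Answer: $\frac{23069275717}{794104965} - \frac{4507862 \sqrt{21}}{13725271} \approx 27.546$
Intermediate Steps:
$D{\left(X,q \right)} = \sqrt{9 + q}$ ($D{\left(X,q \right)} = \sqrt{\left(4 - -5\right) + q} = \sqrt{\left(4 + 5\right) + q} = \sqrt{9 + q}$)
$\frac{23}{- \frac{140}{-172} + \frac{D{\left(13,12 \right)}}{106}} - \frac{289}{-405} = \frac{23}{- \frac{140}{-172} + \frac{\sqrt{9 + 12}}{106}} - \frac{289}{-405} = \frac{23}{\left(-140\right) \left(- \frac{1}{172}\right) + \sqrt{21} \cdot \frac{1}{106}} - - \frac{289}{405} = \frac{23}{\frac{35}{43} + \frac{\sqrt{21}}{106}} + \frac{289}{405} = \frac{289}{405} + \frac{23}{\frac{35}{43} + \frac{\sqrt{21}}{106}}$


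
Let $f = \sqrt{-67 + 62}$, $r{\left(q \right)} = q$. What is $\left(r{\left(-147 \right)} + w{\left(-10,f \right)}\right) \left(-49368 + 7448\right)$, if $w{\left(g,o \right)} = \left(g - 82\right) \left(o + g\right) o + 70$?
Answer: $-16055360 - 38566400 i \sqrt{5} \approx -1.6055 \cdot 10^{7} - 8.6237 \cdot 10^{7} i$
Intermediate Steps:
$f = i \sqrt{5}$ ($f = \sqrt{-5} = i \sqrt{5} \approx 2.2361 i$)
$w{\left(g,o \right)} = 70 + o \left(-82 + g\right) \left(g + o\right)$ ($w{\left(g,o \right)} = \left(-82 + g\right) \left(g + o\right) o + 70 = o \left(-82 + g\right) \left(g + o\right) + 70 = 70 + o \left(-82 + g\right) \left(g + o\right)$)
$\left(r{\left(-147 \right)} + w{\left(-10,f \right)}\right) \left(-49368 + 7448\right) = \left(-147 - \left(-70 - 460 - i \sqrt{5} \left(-10\right)^{2} - 820 i \sqrt{5}\right)\right) \left(-49368 + 7448\right) = \left(-147 + \left(70 - -410 - -50 + i \sqrt{5} \cdot 100 + 820 i \sqrt{5}\right)\right) \left(-41920\right) = \left(-147 + \left(70 + 410 + 50 + 100 i \sqrt{5} + 820 i \sqrt{5}\right)\right) \left(-41920\right) = \left(-147 + \left(530 + 920 i \sqrt{5}\right)\right) \left(-41920\right) = \left(383 + 920 i \sqrt{5}\right) \left(-41920\right) = -16055360 - 38566400 i \sqrt{5}$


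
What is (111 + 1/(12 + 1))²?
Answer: 2085136/169 ≈ 12338.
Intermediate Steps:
(111 + 1/(12 + 1))² = (111 + 1/13)² = (1444/13)² = 2085136/169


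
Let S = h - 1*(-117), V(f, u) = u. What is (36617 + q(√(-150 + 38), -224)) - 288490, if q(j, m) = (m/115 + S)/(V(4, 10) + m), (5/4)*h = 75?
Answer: -6198614661/24610 ≈ -2.5187e+5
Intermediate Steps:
h = 60 (h = (⅘)*75 = 60)
S = 177 (S = 60 - 1*(-117) = 60 + 117 = 177)
q(j, m) = (177 + m/115)/(10 + m) (q(j, m) = (m/115 + 177)/(10 + m) = (177 + m/115)/(10 + m))
(36617 + q(√(-150 + 38), -224)) - 288490 = (36617 + (20355 - 224)/(115*(10 - 224))) - 288490 = (36617 + (1/115)*20131/(-214)) - 288490 = (36617 + (1/115)*(-1/214)*20131) - 288490 = (36617 - 20131/24610) - 288490 = 901124239/24610 - 288490 = -6198614661/24610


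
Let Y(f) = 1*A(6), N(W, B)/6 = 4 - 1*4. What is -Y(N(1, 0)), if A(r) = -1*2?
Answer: 2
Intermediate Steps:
N(W, B) = 0 (N(W, B) = 6*(4 - 1*4) = 6*(4 - 4) = 6*0 = 0)
A(r) = -2
Y(f) = -2 (Y(f) = 1*(-2) = -2)
-Y(N(1, 0)) = -1*(-2) = 2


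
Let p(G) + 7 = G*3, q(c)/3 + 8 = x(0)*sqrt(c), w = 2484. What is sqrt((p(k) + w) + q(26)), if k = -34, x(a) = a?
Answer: sqrt(2351) ≈ 48.487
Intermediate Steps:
q(c) = -24 (q(c) = -24 + 3*(0*sqrt(c)) = -24 + 3*0 = -24 + 0 = -24)
p(G) = -7 + 3*G (p(G) = -7 + G*3 = -7 + 3*G)
sqrt((p(k) + w) + q(26)) = sqrt(((-7 + 3*(-34)) + 2484) - 24) = sqrt(((-7 - 102) + 2484) - 24) = sqrt((-109 + 2484) - 24) = sqrt(2375 - 24) = sqrt(2351)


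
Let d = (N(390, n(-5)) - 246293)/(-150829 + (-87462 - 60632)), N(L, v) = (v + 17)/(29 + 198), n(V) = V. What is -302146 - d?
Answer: -20502330156565/67855521 ≈ -3.0215e+5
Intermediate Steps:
N(L, v) = 17/227 + v/227 (N(L, v) = (17 + v)/227 = (17 + v)*(1/227) = 17/227 + v/227)
d = 55908499/67855521 (d = ((17/227 + (1/227)*(-5)) - 246293)/(-150829 + (-87462 - 60632)) = ((17/227 - 5/227) - 246293)/(-150829 - 148094) = (12/227 - 246293)/(-298923) = -55908499/227*(-1/298923) = 55908499/67855521 ≈ 0.82393)
-302146 - d = -302146 - 1*55908499/67855521 = -302146 - 55908499/67855521 = -20502330156565/67855521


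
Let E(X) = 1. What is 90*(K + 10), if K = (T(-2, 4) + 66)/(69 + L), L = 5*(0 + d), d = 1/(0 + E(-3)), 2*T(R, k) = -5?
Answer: 72315/74 ≈ 977.23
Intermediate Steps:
T(R, k) = -5/2 (T(R, k) = (1/2)*(-5) = -5/2)
d = 1 (d = 1/(0 + 1) = 1/1 = 1)
L = 5 (L = 5*(0 + 1) = 5*1 = 5)
K = 127/148 (K = (-5/2 + 66)/(69 + 5) = (127/2)/74 = (127/2)*(1/74) = 127/148 ≈ 0.85811)
90*(K + 10) = 90*(127/148 + 10) = 90*(1607/148) = 72315/74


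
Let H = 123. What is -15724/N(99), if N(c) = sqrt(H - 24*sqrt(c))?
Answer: -15724*sqrt(3)/(3*sqrt(41 - 24*sqrt(11))) ≈ 1461.2*I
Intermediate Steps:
N(c) = sqrt(123 - 24*sqrt(c))
-15724/N(99) = -15724/sqrt(123 - 72*sqrt(11))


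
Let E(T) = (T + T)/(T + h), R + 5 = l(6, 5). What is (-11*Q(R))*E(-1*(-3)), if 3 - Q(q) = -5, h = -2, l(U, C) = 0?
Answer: -528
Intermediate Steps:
R = -5 (R = -5 + 0 = -5)
Q(q) = 8 (Q(q) = 3 - 1*(-5) = 3 + 5 = 8)
E(T) = 2*T/(-2 + T) (E(T) = (T + T)/(T - 2) = (2*T)/(-2 + T) = 2*T/(-2 + T))
(-11*Q(R))*E(-1*(-3)) = (-11*8)*(2*(-1*(-3))/(-2 - 1*(-3))) = -176*3/(-2 + 3) = -176*3/1 = -176*3 = -88*6 = -528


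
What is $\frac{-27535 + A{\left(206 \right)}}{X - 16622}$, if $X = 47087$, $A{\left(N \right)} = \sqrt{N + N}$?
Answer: $- \frac{5507}{6093} + \frac{2 \sqrt{103}}{30465} \approx -0.90316$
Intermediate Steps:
$A{\left(N \right)} = \sqrt{2} \sqrt{N}$ ($A{\left(N \right)} = \sqrt{2 N} = \sqrt{2} \sqrt{N}$)
$\frac{-27535 + A{\left(206 \right)}}{X - 16622} = \frac{-27535 + \sqrt{2} \sqrt{206}}{47087 - 16622} = \frac{-27535 + 2 \sqrt{103}}{30465} = \left(-27535 + 2 \sqrt{103}\right) \frac{1}{30465} = - \frac{5507}{6093} + \frac{2 \sqrt{103}}{30465}$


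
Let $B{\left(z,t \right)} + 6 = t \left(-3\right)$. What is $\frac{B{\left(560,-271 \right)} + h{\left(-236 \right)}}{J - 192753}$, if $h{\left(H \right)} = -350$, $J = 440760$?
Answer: $\frac{457}{248007} \approx 0.0018427$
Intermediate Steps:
$B{\left(z,t \right)} = -6 - 3 t$ ($B{\left(z,t \right)} = -6 + t \left(-3\right) = -6 - 3 t$)
$\frac{B{\left(560,-271 \right)} + h{\left(-236 \right)}}{J - 192753} = \frac{\left(-6 - -813\right) - 350}{440760 - 192753} = \frac{\left(-6 + 813\right) - 350}{248007} = \left(807 - 350\right) \frac{1}{248007} = 457 \cdot \frac{1}{248007} = \frac{457}{248007}$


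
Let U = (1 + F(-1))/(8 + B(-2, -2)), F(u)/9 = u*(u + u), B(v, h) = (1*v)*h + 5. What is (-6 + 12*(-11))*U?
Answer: -2622/17 ≈ -154.24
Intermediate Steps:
B(v, h) = 5 + h*v (B(v, h) = v*h + 5 = h*v + 5 = 5 + h*v)
F(u) = 18*u² (F(u) = 9*(u*(u + u)) = 9*(u*(2*u)) = 9*(2*u²) = 18*u²)
U = 19/17 (U = (1 + 18*(-1)²)/(8 + (5 - 2*(-2))) = (1 + 18*1)/(8 + (5 + 4)) = (1 + 18)/(8 + 9) = 19/17 ≈ 1.1176)
(-6 + 12*(-11))*U = (-6 + 12*(-11))*(19/17) = (-6 - 132)*(19/17) = -138*19/17 = -2622/17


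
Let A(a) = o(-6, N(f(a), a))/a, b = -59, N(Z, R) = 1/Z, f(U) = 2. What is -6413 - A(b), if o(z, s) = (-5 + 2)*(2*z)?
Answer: -378331/59 ≈ -6412.4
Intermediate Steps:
o(z, s) = -6*z
A(a) = 36/a (A(a) = (-6*(-6))/a = 36/a)
-6413 - A(b) = -6413 - 36/(-59) = -6413 - 36*(-1)/59 = -6413 - 1*(-36/59) = -6413 + 36/59 = -378331/59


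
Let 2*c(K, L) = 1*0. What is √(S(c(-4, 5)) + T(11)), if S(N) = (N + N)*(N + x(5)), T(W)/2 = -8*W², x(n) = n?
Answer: 44*I ≈ 44.0*I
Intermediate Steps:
c(K, L) = 0 (c(K, L) = (1*0)/2 = (½)*0 = 0)
T(W) = -16*W² (T(W) = 2*(-8*W²) = -16*W²)
S(N) = 2*N*(5 + N) (S(N) = (N + N)*(N + 5) = (2*N)*(5 + N) = 2*N*(5 + N))
√(S(c(-4, 5)) + T(11)) = √(2*0*(5 + 0) - 16*11²) = √(2*0*5 - 16*121) = √(0 - 1936) = √(-1936) = 44*I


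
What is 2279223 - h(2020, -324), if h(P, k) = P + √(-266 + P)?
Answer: 2277203 - √1754 ≈ 2.2772e+6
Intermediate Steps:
2279223 - h(2020, -324) = 2279223 - (2020 + √(-266 + 2020)) = 2279223 - (2020 + √1754) = 2279223 + (-2020 - √1754) = 2277203 - √1754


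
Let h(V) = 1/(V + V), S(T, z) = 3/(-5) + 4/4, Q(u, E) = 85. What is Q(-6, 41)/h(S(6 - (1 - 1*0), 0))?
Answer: 68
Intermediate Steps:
S(T, z) = ⅖ (S(T, z) = 3*(-⅕) + 4*(¼) = -⅗ + 1 = ⅖)
h(V) = 1/(2*V)
Q(-6, 41)/h(S(6 - (1 - 1*0), 0)) = 85/((1/(2*(⅖)))) = 85/(((½)*(5/2))) = 85/(5/4) = 85*(⅘) = 68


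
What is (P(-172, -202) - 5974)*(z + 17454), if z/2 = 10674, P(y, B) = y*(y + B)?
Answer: 2264251908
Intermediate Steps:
P(y, B) = y*(B + y)
z = 21348 (z = 2*10674 = 21348)
(P(-172, -202) - 5974)*(z + 17454) = (-172*(-202 - 172) - 5974)*(21348 + 17454) = (-172*(-374) - 5974)*38802 = (64328 - 5974)*38802 = 58354*38802 = 2264251908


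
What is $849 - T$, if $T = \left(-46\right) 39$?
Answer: $2643$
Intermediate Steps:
$T = -1794$
$849 - T = 849 - -1794 = 849 + 1794 = 2643$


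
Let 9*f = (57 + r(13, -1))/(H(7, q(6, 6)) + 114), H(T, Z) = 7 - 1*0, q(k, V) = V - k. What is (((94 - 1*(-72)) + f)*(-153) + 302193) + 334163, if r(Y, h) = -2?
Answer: 6720453/11 ≈ 6.1095e+5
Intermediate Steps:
H(T, Z) = 7 (H(T, Z) = 7 + 0 = 7)
f = 5/99 (f = ((57 - 2)/(7 + 114))/9 = (55/121)/9 = (55*(1/121))/9 = (⅑)*(5/11) = 5/99 ≈ 0.050505)
(((94 - 1*(-72)) + f)*(-153) + 302193) + 334163 = (((94 - 1*(-72)) + 5/99)*(-153) + 302193) + 334163 = (((94 + 72) + 5/99)*(-153) + 302193) + 334163 = ((166 + 5/99)*(-153) + 302193) + 334163 = ((16439/99)*(-153) + 302193) + 334163 = (-279463/11 + 302193) + 334163 = 3044660/11 + 334163 = 6720453/11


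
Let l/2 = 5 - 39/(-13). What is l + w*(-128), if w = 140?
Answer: -17904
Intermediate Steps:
l = 16 (l = 2*(5 - 39/(-13)) = 2*(5 - 39*(-1)/13) = 2*(5 - 1*(-3)) = 2*(5 + 3) = 2*8 = 16)
l + w*(-128) = 16 + 140*(-128) = 16 - 17920 = -17904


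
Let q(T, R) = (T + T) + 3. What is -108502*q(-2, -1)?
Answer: 108502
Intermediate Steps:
q(T, R) = 3 + 2*T (q(T, R) = 2*T + 3 = 3 + 2*T)
-108502*q(-2, -1) = -108502*(3 + 2*(-2)) = -108502*(3 - 4) = -108502*(-1) = 108502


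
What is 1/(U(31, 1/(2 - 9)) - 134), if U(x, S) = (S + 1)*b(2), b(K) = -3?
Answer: -7/956 ≈ -0.0073222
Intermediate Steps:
U(x, S) = -3 - 3*S (U(x, S) = (S + 1)*(-3) = (1 + S)*(-3) = -3 - 3*S)
1/(U(31, 1/(2 - 9)) - 134) = 1/((-3 - 3/(2 - 9)) - 134) = 1/((-3 - 3/(-7)) - 134) = 1/((-3 - 3*(-⅐)) - 134) = 1/((-3 + 3/7) - 134) = 1/(-18/7 - 134) = 1/(-956/7) = -7/956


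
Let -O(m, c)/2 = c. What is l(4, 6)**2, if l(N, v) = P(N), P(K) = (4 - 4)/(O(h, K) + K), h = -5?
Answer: 0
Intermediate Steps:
O(m, c) = -2*c
P(K) = 0 (P(K) = (4 - 4)/(-2*K + K) = 0/((-K)) = 0*(-1/K) = 0)
l(N, v) = 0
l(4, 6)**2 = 0**2 = 0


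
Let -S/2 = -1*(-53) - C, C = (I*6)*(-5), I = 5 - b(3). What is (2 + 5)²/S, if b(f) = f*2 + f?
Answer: 49/134 ≈ 0.36567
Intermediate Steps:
b(f) = 3*f (b(f) = 2*f + f = 3*f)
I = -4 (I = 5 - 3*3 = 5 - 1*9 = 5 - 9 = -4)
C = 120 (C = -4*6*(-5) = -24*(-5) = 120)
S = 134 (S = -2*(-1*(-53) - 1*120) = -2*(53 - 120) = -2*(-67) = 134)
(2 + 5)²/S = (2 + 5)²/134 = 7²*(1/134) = 49*(1/134) = 49/134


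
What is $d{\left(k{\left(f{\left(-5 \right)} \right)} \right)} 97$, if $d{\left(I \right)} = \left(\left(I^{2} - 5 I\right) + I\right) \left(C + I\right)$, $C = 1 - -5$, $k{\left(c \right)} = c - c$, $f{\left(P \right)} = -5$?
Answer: $0$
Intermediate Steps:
$k{\left(c \right)} = 0$
$C = 6$ ($C = 1 + 5 = 6$)
$d{\left(I \right)} = \left(6 + I\right) \left(I^{2} - 4 I\right)$ ($d{\left(I \right)} = \left(\left(I^{2} - 5 I\right) + I\right) \left(6 + I\right) = \left(I^{2} - 4 I\right) \left(6 + I\right) = \left(6 + I\right) \left(I^{2} - 4 I\right)$)
$d{\left(k{\left(f{\left(-5 \right)} \right)} \right)} 97 = 0 \left(-24 + 0^{2} + 2 \cdot 0\right) 97 = 0 \left(-24 + 0 + 0\right) 97 = 0 \left(-24\right) 97 = 0 \cdot 97 = 0$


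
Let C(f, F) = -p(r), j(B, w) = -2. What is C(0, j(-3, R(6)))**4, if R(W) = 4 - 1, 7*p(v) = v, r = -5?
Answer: 625/2401 ≈ 0.26031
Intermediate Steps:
p(v) = v/7
R(W) = 3
C(f, F) = 5/7 (C(f, F) = -(-5)/7 = -1*(-5/7) = 5/7)
C(0, j(-3, R(6)))**4 = (5/7)**4 = 625/2401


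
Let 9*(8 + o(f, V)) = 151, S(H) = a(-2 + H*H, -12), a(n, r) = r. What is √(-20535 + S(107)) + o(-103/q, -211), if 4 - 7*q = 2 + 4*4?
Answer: 79/9 + 3*I*√2283 ≈ 8.7778 + 143.34*I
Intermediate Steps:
q = -2 (q = 4/7 - (2 + 4*4)/7 = 4/7 - (2 + 16)/7 = 4/7 - ⅐*18 = 4/7 - 18/7 = -2)
S(H) = -12
o(f, V) = 79/9 (o(f, V) = -8 + (⅑)*151 = -8 + 151/9 = 79/9)
√(-20535 + S(107)) + o(-103/q, -211) = √(-20535 - 12) + 79/9 = √(-20547) + 79/9 = 3*I*√2283 + 79/9 = 79/9 + 3*I*√2283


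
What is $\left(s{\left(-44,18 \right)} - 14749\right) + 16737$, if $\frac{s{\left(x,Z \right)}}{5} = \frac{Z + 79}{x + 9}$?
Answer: $\frac{13819}{7} \approx 1974.1$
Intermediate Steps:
$s{\left(x,Z \right)} = \frac{5 \left(79 + Z\right)}{9 + x}$ ($s{\left(x,Z \right)} = 5 \frac{Z + 79}{x + 9} = 5 \frac{79 + Z}{9 + x} = \frac{5 \left(79 + Z\right)}{9 + x}$)
$\left(s{\left(-44,18 \right)} - 14749\right) + 16737 = \left(\frac{5 \left(79 + 18\right)}{9 - 44} - 14749\right) + 16737 = \left(5 \frac{1}{-35} \cdot 97 - 14749\right) + 16737 = \left(5 \left(- \frac{1}{35}\right) 97 - 14749\right) + 16737 = \left(- \frac{97}{7} - 14749\right) + 16737 = - \frac{103340}{7} + 16737 = \frac{13819}{7}$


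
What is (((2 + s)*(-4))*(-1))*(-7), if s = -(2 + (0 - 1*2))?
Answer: -56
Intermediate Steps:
s = 0 (s = -(2 + (0 - 2)) = -(2 - 2) = -1*0 = 0)
(((2 + s)*(-4))*(-1))*(-7) = (((2 + 0)*(-4))*(-1))*(-7) = ((2*(-4))*(-1))*(-7) = -8*(-1)*(-7) = 8*(-7) = -56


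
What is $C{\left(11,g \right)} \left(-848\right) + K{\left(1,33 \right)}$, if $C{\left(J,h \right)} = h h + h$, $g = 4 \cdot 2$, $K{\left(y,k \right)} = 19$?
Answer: $-61037$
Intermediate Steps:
$g = 8$
$C{\left(J,h \right)} = h + h^{2}$ ($C{\left(J,h \right)} = h^{2} + h = h + h^{2}$)
$C{\left(11,g \right)} \left(-848\right) + K{\left(1,33 \right)} = 8 \left(1 + 8\right) \left(-848\right) + 19 = 8 \cdot 9 \left(-848\right) + 19 = 72 \left(-848\right) + 19 = -61056 + 19 = -61037$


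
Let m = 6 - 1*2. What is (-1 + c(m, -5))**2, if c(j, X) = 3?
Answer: 4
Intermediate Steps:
m = 4 (m = 6 - 2 = 4)
(-1 + c(m, -5))**2 = (-1 + 3)**2 = 2**2 = 4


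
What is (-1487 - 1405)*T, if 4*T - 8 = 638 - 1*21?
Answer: -451875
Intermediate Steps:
T = 625/4 (T = 2 + (638 - 1*21)/4 = 2 + (638 - 21)/4 = 2 + (¼)*617 = 2 + 617/4 = 625/4 ≈ 156.25)
(-1487 - 1405)*T = (-1487 - 1405)*(625/4) = -2892*625/4 = -451875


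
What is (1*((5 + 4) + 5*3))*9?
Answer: 216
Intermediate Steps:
(1*((5 + 4) + 5*3))*9 = (1*(9 + 15))*9 = (1*24)*9 = 24*9 = 216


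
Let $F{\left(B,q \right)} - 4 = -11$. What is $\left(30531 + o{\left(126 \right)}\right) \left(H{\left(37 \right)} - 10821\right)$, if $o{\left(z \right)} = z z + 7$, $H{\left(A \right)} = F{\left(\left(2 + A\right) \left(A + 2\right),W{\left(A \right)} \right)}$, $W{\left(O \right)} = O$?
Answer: $-502570792$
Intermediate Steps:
$F{\left(B,q \right)} = -7$ ($F{\left(B,q \right)} = 4 - 11 = -7$)
$H{\left(A \right)} = -7$
$o{\left(z \right)} = 7 + z^{2}$ ($o{\left(z \right)} = z^{2} + 7 = 7 + z^{2}$)
$\left(30531 + o{\left(126 \right)}\right) \left(H{\left(37 \right)} - 10821\right) = \left(30531 + \left(7 + 126^{2}\right)\right) \left(-7 - 10821\right) = \left(30531 + \left(7 + 15876\right)\right) \left(-10828\right) = \left(30531 + 15883\right) \left(-10828\right) = 46414 \left(-10828\right) = -502570792$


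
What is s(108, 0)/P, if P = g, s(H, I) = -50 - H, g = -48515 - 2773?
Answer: 79/25644 ≈ 0.0030806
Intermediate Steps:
g = -51288
P = -51288
s(108, 0)/P = (-50 - 1*108)/(-51288) = (-50 - 108)*(-1/51288) = -158*(-1/51288) = 79/25644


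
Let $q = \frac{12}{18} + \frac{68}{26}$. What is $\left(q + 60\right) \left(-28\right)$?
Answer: $- \frac{69104}{39} \approx -1771.9$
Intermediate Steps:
$q = \frac{128}{39}$ ($q = 12 \cdot \frac{1}{18} + 68 \cdot \frac{1}{26} = \frac{2}{3} + \frac{34}{13} = \frac{128}{39} \approx 3.2821$)
$\left(q + 60\right) \left(-28\right) = \left(\frac{128}{39} + 60\right) \left(-28\right) = \frac{2468}{39} \left(-28\right) = - \frac{69104}{39}$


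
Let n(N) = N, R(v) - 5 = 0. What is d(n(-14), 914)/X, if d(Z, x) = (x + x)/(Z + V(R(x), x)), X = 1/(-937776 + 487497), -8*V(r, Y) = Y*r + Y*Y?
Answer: 121942224/15557 ≈ 7838.4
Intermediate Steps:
R(v) = 5 (R(v) = 5 + 0 = 5)
V(r, Y) = -Y**2/8 - Y*r/8 (V(r, Y) = -(Y*r + Y*Y)/8 = -(Y*r + Y**2)/8 = -(Y**2 + Y*r)/8 = -Y**2/8 - Y*r/8)
X = -1/450279 (X = 1/(-450279) = -1/450279 ≈ -2.2208e-6)
d(Z, x) = 2*x/(Z - x*(5 + x)/8) (d(Z, x) = (x + x)/(Z - x*(x + 5)/8) = (2*x)/(Z - x*(5 + x)/8) = 2*x/(Z - x*(5 + x)/8))
d(n(-14), 914)/X = (16*914/(8*(-14) - 1*914*(5 + 914)))/(-1/450279) = (16*914/(-112 - 1*914*919))*(-450279) = (16*914/(-112 - 839966))*(-450279) = (16*914/(-840078))*(-450279) = (16*914*(-1/840078))*(-450279) = -7312/420039*(-450279) = 121942224/15557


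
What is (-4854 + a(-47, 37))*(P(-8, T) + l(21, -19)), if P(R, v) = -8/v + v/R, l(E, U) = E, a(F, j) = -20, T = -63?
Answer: -35621629/252 ≈ -1.4136e+5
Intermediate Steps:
(-4854 + a(-47, 37))*(P(-8, T) + l(21, -19)) = (-4854 - 20)*((-8/(-63) - 63/(-8)) + 21) = -4874*((-8*(-1/63) - 63*(-⅛)) + 21) = -4874*((8/63 + 63/8) + 21) = -4874*(4033/504 + 21) = -4874*14617/504 = -35621629/252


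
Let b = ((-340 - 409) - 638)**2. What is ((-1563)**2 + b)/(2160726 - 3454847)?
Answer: -4366738/1294121 ≈ -3.3743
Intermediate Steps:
b = 1923769 (b = (-749 - 638)**2 = (-1387)**2 = 1923769)
((-1563)**2 + b)/(2160726 - 3454847) = ((-1563)**2 + 1923769)/(2160726 - 3454847) = (2442969 + 1923769)/(-1294121) = 4366738*(-1/1294121) = -4366738/1294121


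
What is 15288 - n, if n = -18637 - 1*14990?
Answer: 48915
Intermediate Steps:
n = -33627 (n = -18637 - 14990 = -33627)
15288 - n = 15288 - 1*(-33627) = 15288 + 33627 = 48915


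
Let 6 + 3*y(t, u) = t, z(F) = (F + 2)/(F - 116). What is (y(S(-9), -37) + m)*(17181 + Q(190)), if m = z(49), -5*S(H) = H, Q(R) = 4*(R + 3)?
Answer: -12997972/335 ≈ -38800.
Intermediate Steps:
Q(R) = 12 + 4*R (Q(R) = 4*(3 + R) = 12 + 4*R)
z(F) = (2 + F)/(-116 + F)
S(H) = -H/5
m = -51/67 (m = (2 + 49)/(-116 + 49) = 51/(-67) = -1/67*51 = -51/67 ≈ -0.76119)
y(t, u) = -2 + t/3
(y(S(-9), -37) + m)*(17181 + Q(190)) = ((-2 + (-⅕*(-9))/3) - 51/67)*(17181 + (12 + 4*190)) = ((-2 + (⅓)*(9/5)) - 51/67)*(17181 + (12 + 760)) = ((-2 + ⅗) - 51/67)*(17181 + 772) = (-7/5 - 51/67)*17953 = -724/335*17953 = -12997972/335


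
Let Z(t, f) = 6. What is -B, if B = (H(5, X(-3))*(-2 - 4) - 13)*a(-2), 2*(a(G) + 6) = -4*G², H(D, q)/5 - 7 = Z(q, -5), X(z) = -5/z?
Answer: -5642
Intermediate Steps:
H(D, q) = 65 (H(D, q) = 35 + 5*6 = 35 + 30 = 65)
a(G) = -6 - 2*G² (a(G) = -6 + (-4*G²)/2 = -6 - 2*G²)
B = 5642 (B = (65*(-2 - 4) - 13)*(-6 - 2*(-2)²) = (65*(-6) - 13)*(-6 - 2*4) = (-390 - 13)*(-6 - 8) = -403*(-14) = 5642)
-B = -1*5642 = -5642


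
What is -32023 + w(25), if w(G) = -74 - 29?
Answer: -32126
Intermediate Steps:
w(G) = -103
-32023 + w(25) = -32023 - 103 = -32126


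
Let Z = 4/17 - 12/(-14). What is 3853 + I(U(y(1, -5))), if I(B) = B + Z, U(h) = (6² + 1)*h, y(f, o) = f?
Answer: 463040/119 ≈ 3891.1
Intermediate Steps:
Z = 130/119 (Z = 4*(1/17) - 12*(-1/14) = 4/17 + 6/7 = 130/119 ≈ 1.0924)
U(h) = 37*h (U(h) = (36 + 1)*h = 37*h)
I(B) = 130/119 + B (I(B) = B + 130/119 = 130/119 + B)
3853 + I(U(y(1, -5))) = 3853 + (130/119 + 37*1) = 3853 + (130/119 + 37) = 3853 + 4533/119 = 463040/119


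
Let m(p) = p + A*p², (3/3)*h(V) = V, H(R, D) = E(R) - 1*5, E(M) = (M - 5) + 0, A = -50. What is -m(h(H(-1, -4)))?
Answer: 6061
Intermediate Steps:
E(M) = -5 + M (E(M) = (-5 + M) + 0 = -5 + M)
H(R, D) = -10 + R (H(R, D) = (-5 + R) - 1*5 = (-5 + R) - 5 = -10 + R)
h(V) = V
m(p) = p - 50*p²
-m(h(H(-1, -4))) = -(-10 - 1)*(1 - 50*(-10 - 1)) = -(-11)*(1 - 50*(-11)) = -(-11)*(1 + 550) = -(-11)*551 = -1*(-6061) = 6061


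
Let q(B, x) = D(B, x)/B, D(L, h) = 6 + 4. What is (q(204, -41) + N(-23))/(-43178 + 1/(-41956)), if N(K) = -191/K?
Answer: -24182698/124998755661 ≈ -0.00019346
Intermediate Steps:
D(L, h) = 10
q(B, x) = 10/B
(q(204, -41) + N(-23))/(-43178 + 1/(-41956)) = (10/204 - 191/(-23))/(-43178 + 1/(-41956)) = (10*(1/204) - 191*(-1/23))/(-43178 - 1/41956) = (5/102 + 191/23)/(-1811576169/41956) = (19597/2346)*(-41956/1811576169) = -24182698/124998755661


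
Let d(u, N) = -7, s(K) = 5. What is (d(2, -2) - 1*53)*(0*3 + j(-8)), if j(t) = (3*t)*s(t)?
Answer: 7200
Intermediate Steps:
j(t) = 15*t (j(t) = (3*t)*5 = 15*t)
(d(2, -2) - 1*53)*(0*3 + j(-8)) = (-7 - 1*53)*(0*3 + 15*(-8)) = (-7 - 53)*(0 - 120) = -60*(-120) = 7200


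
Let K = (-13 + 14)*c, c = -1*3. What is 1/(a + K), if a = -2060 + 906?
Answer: -1/1157 ≈ -0.00086430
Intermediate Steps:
a = -1154
c = -3
K = -3 (K = (-13 + 14)*(-3) = 1*(-3) = -3)
1/(a + K) = 1/(-1154 - 3) = 1/(-1157) = -1/1157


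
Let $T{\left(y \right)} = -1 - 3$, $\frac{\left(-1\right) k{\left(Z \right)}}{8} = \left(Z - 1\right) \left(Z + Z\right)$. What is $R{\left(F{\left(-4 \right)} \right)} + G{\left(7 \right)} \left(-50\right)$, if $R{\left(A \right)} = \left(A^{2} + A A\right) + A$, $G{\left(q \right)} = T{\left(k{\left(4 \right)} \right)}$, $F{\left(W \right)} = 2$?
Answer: $210$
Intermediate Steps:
$k{\left(Z \right)} = - 16 Z \left(-1 + Z\right)$ ($k{\left(Z \right)} = - 8 \left(Z - 1\right) \left(Z + Z\right) = - 8 \left(-1 + Z\right) 2 Z = - 8 \cdot 2 Z \left(-1 + Z\right) = - 16 Z \left(-1 + Z\right)$)
$T{\left(y \right)} = -4$ ($T{\left(y \right)} = -1 - 3 = -4$)
$G{\left(q \right)} = -4$
$R{\left(A \right)} = A + 2 A^{2}$ ($R{\left(A \right)} = \left(A^{2} + A^{2}\right) + A = 2 A^{2} + A = A + 2 A^{2}$)
$R{\left(F{\left(-4 \right)} \right)} + G{\left(7 \right)} \left(-50\right) = 2 \left(1 + 2 \cdot 2\right) - -200 = 2 \left(1 + 4\right) + 200 = 2 \cdot 5 + 200 = 10 + 200 = 210$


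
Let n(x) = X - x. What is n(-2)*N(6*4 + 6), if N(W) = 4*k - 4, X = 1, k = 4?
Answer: 36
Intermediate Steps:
N(W) = 12 (N(W) = 4*4 - 4 = 16 - 4 = 12)
n(x) = 1 - x
n(-2)*N(6*4 + 6) = (1 - 1*(-2))*12 = (1 + 2)*12 = 3*12 = 36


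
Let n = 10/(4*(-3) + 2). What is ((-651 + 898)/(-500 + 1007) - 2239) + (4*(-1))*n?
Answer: -87146/39 ≈ -2234.5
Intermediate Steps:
n = -1 (n = 10/(-12 + 2) = 10/(-10) = 10*(-⅒) = -1)
((-651 + 898)/(-500 + 1007) - 2239) + (4*(-1))*n = ((-651 + 898)/(-500 + 1007) - 2239) + (4*(-1))*(-1) = (247/507 - 2239) - 4*(-1) = (247*(1/507) - 2239) + 4 = (19/39 - 2239) + 4 = -87302/39 + 4 = -87146/39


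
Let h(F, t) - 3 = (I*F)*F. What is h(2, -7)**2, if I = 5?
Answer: 529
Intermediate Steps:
h(F, t) = 3 + 5*F**2 (h(F, t) = 3 + (5*F)*F = 3 + 5*F**2)
h(2, -7)**2 = (3 + 5*2**2)**2 = (3 + 5*4)**2 = (3 + 20)**2 = 23**2 = 529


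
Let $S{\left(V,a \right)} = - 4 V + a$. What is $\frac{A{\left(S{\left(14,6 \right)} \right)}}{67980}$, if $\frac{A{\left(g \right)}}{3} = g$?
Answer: $- \frac{5}{2266} \approx -0.0022065$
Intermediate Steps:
$S{\left(V,a \right)} = a - 4 V$
$A{\left(g \right)} = 3 g$
$\frac{A{\left(S{\left(14,6 \right)} \right)}}{67980} = \frac{3 \left(6 - 56\right)}{67980} = 3 \left(6 - 56\right) \frac{1}{67980} = 3 \left(-50\right) \frac{1}{67980} = \left(-150\right) \frac{1}{67980} = - \frac{5}{2266}$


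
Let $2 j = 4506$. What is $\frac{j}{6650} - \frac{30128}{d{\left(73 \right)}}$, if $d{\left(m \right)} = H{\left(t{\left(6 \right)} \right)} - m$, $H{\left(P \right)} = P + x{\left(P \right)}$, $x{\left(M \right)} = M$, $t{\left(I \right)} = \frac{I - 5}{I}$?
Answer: $\frac{300772377}{724850} \approx 414.94$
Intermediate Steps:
$t{\left(I \right)} = \frac{-5 + I}{I}$
$j = 2253$ ($j = \frac{1}{2} \cdot 4506 = 2253$)
$H{\left(P \right)} = 2 P$ ($H{\left(P \right)} = P + P = 2 P$)
$d{\left(m \right)} = \frac{1}{3} - m$ ($d{\left(m \right)} = 2 \frac{-5 + 6}{6} - m = 2 \cdot \frac{1}{6} \cdot 1 - m = 2 \cdot \frac{1}{6} - m = \frac{1}{3} - m$)
$\frac{j}{6650} - \frac{30128}{d{\left(73 \right)}} = \frac{2253}{6650} - \frac{30128}{\frac{1}{3} - 73} = 2253 \cdot \frac{1}{6650} - \frac{30128}{\frac{1}{3} - 73} = \frac{2253}{6650} - \frac{30128}{- \frac{218}{3}} = \frac{2253}{6650} - - \frac{45192}{109} = \frac{2253}{6650} + \frac{45192}{109} = \frac{300772377}{724850}$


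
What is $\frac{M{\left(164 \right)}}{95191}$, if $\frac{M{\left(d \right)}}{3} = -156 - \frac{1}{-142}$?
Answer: $- \frac{66453}{13517122} \approx -0.0049162$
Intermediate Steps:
$M{\left(d \right)} = - \frac{66453}{142}$ ($M{\left(d \right)} = 3 \left(-156 - \frac{1}{-142}\right) = 3 \left(-156 - - \frac{1}{142}\right) = 3 \left(-156 + \frac{1}{142}\right) = 3 \left(- \frac{22151}{142}\right) = - \frac{66453}{142}$)
$\frac{M{\left(164 \right)}}{95191} = - \frac{66453}{142 \cdot 95191} = \left(- \frac{66453}{142}\right) \frac{1}{95191} = - \frac{66453}{13517122}$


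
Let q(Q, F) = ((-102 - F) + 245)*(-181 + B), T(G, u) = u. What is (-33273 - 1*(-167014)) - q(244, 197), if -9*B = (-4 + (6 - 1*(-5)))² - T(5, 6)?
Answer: 123709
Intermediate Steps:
B = -43/9 (B = -((-4 + (6 - 1*(-5)))² - 1*6)/9 = -((-4 + (6 + 5))² - 6)/9 = -((-4 + 11)² - 6)/9 = -(7² - 6)/9 = -(49 - 6)/9 = -⅑*43 = -43/9 ≈ -4.7778)
q(Q, F) = -239096/9 + 1672*F/9 (q(Q, F) = ((-102 - F) + 245)*(-181 - 43/9) = (143 - F)*(-1672/9) = -239096/9 + 1672*F/9)
(-33273 - 1*(-167014)) - q(244, 197) = (-33273 - 1*(-167014)) - (-239096/9 + (1672/9)*197) = (-33273 + 167014) - (-239096/9 + 329384/9) = 133741 - 1*10032 = 133741 - 10032 = 123709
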